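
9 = 9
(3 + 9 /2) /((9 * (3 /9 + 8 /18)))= 15 /14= 1.07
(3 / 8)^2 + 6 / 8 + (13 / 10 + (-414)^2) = 54847421 / 320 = 171398.19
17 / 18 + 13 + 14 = 503 / 18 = 27.94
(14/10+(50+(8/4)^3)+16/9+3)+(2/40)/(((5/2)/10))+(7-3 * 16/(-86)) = 139196/1935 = 71.94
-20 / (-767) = 20 / 767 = 0.03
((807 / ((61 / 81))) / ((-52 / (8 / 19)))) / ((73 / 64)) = -8366976 / 1099891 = -7.61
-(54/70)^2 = -729/1225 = -0.60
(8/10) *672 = 537.60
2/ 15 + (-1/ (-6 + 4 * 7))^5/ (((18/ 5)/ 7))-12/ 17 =-4514584607/ 7885056960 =-0.57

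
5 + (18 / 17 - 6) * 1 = 1 / 17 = 0.06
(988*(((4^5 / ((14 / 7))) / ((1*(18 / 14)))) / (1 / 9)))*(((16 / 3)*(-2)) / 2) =-56655872 / 3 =-18885290.67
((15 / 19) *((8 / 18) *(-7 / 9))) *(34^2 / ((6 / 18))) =-161840 / 171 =-946.43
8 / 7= 1.14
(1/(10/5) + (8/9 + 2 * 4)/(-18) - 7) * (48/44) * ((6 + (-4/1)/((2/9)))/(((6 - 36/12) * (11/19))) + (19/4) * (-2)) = 37183/297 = 125.20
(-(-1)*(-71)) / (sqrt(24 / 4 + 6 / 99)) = -71*sqrt(66) / 20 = -28.84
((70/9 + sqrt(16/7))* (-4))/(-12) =4* sqrt(7)/21 + 70/27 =3.10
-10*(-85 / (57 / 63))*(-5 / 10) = -8925 / 19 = -469.74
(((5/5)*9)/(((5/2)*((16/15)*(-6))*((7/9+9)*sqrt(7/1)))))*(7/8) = -81*sqrt(7)/11264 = -0.02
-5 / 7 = -0.71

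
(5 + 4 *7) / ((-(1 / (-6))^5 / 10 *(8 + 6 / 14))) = 304450.17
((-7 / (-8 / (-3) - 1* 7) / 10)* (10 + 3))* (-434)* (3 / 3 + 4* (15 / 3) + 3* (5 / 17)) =-1695204 / 85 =-19943.58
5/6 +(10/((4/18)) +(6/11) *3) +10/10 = 3199/66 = 48.47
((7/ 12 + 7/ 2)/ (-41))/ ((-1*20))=49/ 9840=0.00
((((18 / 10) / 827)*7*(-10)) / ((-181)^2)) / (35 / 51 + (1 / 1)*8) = -0.00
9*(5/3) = 15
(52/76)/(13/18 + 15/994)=58149/62662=0.93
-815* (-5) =4075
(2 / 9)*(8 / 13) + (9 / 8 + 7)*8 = 7621 / 117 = 65.14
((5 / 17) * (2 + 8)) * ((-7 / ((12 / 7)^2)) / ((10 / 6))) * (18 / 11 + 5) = -125195 / 4488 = -27.90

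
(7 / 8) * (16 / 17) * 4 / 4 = 14 / 17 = 0.82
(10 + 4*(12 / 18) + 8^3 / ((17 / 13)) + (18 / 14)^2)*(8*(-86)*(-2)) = 558448.42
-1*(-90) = 90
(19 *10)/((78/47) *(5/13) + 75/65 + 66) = 116090/41421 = 2.80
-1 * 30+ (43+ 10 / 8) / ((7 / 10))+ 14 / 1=661 / 14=47.21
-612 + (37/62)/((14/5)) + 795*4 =2229209/868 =2568.21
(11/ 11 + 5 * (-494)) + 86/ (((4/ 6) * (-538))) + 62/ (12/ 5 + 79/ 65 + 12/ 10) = -413637023/ 168394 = -2456.36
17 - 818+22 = -779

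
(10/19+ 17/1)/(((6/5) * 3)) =185/38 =4.87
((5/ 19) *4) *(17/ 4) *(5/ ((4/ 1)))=425/ 76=5.59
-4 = -4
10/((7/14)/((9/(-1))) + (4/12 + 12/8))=45/8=5.62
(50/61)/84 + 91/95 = 235517/243390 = 0.97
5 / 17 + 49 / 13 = 898 / 221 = 4.06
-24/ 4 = -6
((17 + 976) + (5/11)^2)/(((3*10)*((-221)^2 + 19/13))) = 781157/1152437880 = 0.00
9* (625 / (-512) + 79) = 358407 / 512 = 700.01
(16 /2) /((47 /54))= 9.19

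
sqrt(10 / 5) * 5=5 * sqrt(2)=7.07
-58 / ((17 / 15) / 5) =-255.88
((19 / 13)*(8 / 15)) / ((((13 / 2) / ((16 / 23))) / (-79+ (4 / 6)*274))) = 8.65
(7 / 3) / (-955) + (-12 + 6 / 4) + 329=1824991 / 5730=318.50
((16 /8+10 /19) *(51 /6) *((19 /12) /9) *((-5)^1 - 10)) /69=-170 /207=-0.82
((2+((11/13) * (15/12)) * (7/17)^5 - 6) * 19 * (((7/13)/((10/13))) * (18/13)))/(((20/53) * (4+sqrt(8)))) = -18677402862111/191964666400+18677402862111 * sqrt(2)/383929332800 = -28.50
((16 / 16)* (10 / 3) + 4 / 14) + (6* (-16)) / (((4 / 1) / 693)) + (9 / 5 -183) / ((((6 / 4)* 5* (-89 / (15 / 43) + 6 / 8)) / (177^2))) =-21880368308 / 1602615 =-13652.92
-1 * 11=-11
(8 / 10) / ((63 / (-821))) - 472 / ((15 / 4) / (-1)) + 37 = 48019 / 315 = 152.44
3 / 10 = 0.30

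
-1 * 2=-2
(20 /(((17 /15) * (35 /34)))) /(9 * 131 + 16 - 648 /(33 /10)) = 264 /15379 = 0.02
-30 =-30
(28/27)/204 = 7/1377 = 0.01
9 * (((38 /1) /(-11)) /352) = -171 /1936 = -0.09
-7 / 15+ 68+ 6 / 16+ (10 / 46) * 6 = 69.21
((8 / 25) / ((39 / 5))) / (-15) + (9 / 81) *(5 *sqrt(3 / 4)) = -8 / 2925 + 5 *sqrt(3) / 18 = 0.48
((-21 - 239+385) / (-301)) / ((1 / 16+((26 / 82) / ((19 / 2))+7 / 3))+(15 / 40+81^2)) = -4674000 / 73875563867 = -0.00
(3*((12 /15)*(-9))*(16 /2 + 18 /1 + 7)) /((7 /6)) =-21384 /35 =-610.97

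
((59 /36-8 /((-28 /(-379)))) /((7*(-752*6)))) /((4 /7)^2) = 0.01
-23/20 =-1.15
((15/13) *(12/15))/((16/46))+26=745/26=28.65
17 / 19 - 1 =-2 / 19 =-0.11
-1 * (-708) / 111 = 236 / 37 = 6.38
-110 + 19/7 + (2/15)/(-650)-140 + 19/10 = -16747589/68250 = -245.39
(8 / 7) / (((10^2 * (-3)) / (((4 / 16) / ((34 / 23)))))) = -23 / 35700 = -0.00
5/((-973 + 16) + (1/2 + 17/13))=-26/4967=-0.01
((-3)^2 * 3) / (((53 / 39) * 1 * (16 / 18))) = 9477 / 424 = 22.35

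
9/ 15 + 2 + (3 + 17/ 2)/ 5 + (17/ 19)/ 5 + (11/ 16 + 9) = 4489/ 304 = 14.77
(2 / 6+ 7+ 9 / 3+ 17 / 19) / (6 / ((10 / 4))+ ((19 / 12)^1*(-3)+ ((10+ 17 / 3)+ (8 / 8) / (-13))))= 166400 / 196213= 0.85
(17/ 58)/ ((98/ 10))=0.03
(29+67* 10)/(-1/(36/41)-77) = -25164/2813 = -8.95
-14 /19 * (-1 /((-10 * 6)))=-7 /570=-0.01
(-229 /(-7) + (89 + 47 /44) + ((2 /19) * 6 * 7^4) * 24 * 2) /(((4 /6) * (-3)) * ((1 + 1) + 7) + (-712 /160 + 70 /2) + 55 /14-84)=-2133375655 /1975677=-1079.82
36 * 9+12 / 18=974 / 3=324.67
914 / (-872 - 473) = -914 / 1345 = -0.68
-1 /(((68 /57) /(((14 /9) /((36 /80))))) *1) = -1330 /459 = -2.90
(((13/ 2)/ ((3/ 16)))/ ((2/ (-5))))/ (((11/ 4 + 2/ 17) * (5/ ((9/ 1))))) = -272/ 5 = -54.40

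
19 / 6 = 3.17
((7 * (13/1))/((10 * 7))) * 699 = 9087/10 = 908.70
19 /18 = 1.06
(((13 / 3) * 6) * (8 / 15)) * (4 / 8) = 104 / 15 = 6.93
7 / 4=1.75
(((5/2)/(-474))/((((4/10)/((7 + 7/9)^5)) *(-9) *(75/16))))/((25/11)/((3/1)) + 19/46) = 1700868400000/223815845709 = 7.60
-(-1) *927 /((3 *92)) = 309 /92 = 3.36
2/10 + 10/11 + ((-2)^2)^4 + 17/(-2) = 27347/110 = 248.61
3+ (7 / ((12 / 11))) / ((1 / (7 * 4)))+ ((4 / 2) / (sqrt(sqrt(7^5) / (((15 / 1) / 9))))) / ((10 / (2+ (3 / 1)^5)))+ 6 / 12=188.72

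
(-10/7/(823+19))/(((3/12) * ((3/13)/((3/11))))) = -260/32417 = -0.01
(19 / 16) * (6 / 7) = 57 / 56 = 1.02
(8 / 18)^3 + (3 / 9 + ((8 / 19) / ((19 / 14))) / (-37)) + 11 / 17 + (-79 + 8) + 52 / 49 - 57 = -1021020966670 / 8111131749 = -125.88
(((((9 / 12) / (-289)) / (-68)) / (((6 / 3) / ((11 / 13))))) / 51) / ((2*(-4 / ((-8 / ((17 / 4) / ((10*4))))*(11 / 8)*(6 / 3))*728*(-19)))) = -605 / 1021252025248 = -0.00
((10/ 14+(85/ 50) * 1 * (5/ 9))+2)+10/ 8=1237/ 252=4.91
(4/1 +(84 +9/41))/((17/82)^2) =593188/289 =2052.55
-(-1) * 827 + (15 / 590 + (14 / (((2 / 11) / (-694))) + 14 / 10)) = -31039649 / 590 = -52609.57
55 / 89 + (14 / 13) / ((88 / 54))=32551 / 25454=1.28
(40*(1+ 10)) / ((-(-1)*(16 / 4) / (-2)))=-220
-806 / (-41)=806 / 41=19.66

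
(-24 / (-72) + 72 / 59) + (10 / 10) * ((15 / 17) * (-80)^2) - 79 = 16758964 / 3009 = 5569.61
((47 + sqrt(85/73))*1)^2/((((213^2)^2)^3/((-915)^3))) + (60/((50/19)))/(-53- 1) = -49776622925294899517941801679/117892001665172076227671945095- 2667026750*sqrt(6205)/23578400333034415245534389019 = -0.42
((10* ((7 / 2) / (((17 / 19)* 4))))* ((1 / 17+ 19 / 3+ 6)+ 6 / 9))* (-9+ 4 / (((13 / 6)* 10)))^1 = -8459199 / 7514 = -1125.79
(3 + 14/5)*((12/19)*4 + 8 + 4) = 8004/95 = 84.25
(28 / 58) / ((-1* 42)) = -1 / 87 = -0.01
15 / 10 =3 / 2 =1.50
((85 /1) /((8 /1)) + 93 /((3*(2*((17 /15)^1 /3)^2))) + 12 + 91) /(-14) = -513801 /32368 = -15.87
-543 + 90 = -453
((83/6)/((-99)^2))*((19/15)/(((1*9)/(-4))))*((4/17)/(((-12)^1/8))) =25232/202439655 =0.00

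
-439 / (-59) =439 / 59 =7.44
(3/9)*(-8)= -2.67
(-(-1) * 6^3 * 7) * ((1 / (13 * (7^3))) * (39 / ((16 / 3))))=243 / 98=2.48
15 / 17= 0.88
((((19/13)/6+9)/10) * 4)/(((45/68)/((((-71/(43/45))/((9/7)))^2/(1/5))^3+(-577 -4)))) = 481051190836169062810583456/18489986918325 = 26016848630618.03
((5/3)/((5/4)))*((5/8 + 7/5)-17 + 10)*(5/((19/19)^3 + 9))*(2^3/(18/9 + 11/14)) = -5572/585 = -9.52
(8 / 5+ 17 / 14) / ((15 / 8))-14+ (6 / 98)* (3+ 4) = -6337 / 525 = -12.07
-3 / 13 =-0.23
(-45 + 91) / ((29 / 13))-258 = -6884 / 29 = -237.38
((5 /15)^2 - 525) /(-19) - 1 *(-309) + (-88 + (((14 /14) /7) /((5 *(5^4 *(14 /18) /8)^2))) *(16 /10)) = 142408649669837 /572783203125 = 248.63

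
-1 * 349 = -349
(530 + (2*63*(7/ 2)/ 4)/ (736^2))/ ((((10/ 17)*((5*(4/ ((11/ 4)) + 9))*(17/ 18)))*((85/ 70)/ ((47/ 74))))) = 37404404845731/ 3918358016000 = 9.55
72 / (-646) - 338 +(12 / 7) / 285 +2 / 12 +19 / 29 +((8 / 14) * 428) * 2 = 298717787 / 1967070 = 151.86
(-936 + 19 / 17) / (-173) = 15893 / 2941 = 5.40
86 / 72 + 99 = 3607 / 36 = 100.19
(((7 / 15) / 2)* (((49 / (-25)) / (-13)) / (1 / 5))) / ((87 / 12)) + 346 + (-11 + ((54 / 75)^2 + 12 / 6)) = 238600469 / 706875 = 337.54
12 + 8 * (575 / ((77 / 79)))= 364324 / 77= 4731.48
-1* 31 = -31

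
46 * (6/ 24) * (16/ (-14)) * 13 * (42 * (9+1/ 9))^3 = -258498962176/ 27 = -9574035636.15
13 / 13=1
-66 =-66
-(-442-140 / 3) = 1466 / 3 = 488.67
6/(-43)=-6/43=-0.14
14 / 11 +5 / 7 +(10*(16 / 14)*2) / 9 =3137 / 693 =4.53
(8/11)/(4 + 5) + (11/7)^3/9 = 5795/11319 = 0.51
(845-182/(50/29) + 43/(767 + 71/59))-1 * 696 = 49285289/1133100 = 43.50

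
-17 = -17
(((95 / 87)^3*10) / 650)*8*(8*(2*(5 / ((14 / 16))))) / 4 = 219488000 / 59923773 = 3.66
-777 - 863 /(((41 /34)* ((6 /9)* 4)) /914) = -20177655 /82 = -246068.96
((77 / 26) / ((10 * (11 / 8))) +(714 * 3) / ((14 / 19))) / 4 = 188969 / 260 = 726.80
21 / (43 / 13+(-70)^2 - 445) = 273 / 57958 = 0.00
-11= -11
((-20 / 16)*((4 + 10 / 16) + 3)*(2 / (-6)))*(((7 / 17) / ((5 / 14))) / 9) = 0.41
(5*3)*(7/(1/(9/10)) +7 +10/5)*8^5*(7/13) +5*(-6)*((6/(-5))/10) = 263209194/65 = 4049372.22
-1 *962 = -962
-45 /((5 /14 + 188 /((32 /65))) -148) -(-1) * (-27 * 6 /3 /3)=-238626 /13117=-18.19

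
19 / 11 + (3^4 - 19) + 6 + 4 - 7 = 734 / 11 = 66.73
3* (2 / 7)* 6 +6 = 78 / 7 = 11.14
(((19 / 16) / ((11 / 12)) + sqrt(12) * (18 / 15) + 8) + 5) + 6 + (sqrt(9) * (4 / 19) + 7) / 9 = 25.30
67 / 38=1.76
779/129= 6.04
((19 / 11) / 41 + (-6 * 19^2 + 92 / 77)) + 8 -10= -621861 / 287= -2166.76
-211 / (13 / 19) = -4009 / 13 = -308.38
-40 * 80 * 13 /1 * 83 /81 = -42627.16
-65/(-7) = 65/7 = 9.29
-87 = -87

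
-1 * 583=-583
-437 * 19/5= -8303/5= -1660.60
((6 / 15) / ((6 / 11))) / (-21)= -11 / 315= -0.03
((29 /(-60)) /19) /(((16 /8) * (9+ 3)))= -29 /27360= -0.00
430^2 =184900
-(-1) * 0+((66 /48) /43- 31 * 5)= -53309 /344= -154.97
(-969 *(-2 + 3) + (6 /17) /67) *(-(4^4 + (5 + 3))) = 291372840 /1139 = 255814.61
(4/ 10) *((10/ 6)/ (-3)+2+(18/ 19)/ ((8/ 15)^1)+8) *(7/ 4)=10745/ 1368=7.85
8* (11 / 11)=8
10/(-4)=-5/2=-2.50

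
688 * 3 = 2064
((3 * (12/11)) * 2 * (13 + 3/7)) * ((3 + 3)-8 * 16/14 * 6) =-2314656/539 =-4294.35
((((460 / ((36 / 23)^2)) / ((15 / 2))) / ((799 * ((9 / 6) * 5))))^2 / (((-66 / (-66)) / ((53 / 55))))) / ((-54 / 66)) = -7845902117 / 381681524071125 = -0.00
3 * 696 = 2088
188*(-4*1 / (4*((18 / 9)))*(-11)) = 1034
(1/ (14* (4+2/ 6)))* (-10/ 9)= -5/ 273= -0.02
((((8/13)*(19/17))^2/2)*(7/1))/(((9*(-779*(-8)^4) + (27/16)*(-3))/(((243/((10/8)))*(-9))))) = 1257596928/12467288705365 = 0.00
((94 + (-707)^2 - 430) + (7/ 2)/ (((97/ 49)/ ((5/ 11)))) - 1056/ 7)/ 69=2486494565/ 343574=7237.14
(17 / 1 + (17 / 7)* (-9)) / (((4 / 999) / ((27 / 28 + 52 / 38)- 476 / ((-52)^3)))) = -185483825505 / 65453024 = -2833.85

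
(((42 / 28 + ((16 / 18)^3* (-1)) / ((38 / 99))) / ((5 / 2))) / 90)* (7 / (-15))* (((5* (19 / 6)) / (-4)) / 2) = -0.00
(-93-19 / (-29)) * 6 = -16068 / 29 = -554.07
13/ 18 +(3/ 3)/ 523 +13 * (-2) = -237947/ 9414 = -25.28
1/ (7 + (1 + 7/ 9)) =9/ 79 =0.11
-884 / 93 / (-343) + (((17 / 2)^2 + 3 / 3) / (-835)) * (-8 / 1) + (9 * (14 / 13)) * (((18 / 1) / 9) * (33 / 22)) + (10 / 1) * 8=38021975372 / 346263645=109.81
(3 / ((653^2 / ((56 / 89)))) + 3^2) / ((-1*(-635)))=341553777 / 24098504635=0.01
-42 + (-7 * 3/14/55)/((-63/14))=-6929/165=-41.99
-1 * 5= -5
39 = 39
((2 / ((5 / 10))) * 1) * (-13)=-52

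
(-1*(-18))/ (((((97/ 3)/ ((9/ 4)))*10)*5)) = 243/ 9700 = 0.03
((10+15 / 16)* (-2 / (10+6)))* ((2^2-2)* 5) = -875 / 64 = -13.67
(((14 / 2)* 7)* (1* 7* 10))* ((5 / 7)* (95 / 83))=232750 / 83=2804.22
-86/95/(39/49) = -4214/3705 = -1.14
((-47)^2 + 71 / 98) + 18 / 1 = 218317 / 98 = 2227.72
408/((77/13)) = 68.88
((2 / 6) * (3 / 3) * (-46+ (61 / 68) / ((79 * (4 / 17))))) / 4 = -19361 / 5056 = -3.83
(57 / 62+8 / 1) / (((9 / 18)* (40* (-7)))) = -79 / 1240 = -0.06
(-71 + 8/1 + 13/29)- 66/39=-24220/377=-64.24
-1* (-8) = 8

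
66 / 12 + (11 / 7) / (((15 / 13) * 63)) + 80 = 85.52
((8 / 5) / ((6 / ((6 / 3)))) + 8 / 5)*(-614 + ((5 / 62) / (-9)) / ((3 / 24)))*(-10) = 10964864 / 837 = 13100.20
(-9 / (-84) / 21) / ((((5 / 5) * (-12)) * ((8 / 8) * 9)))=-1 / 21168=-0.00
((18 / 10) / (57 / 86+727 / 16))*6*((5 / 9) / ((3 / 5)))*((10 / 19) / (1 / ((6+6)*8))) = 6604800 / 602623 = 10.96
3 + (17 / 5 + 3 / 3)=37 / 5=7.40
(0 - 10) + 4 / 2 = -8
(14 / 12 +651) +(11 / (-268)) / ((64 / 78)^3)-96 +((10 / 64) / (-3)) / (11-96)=83019681107 / 149291008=556.09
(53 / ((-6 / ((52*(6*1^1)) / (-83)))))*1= 2756 / 83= 33.20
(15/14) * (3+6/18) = 25/7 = 3.57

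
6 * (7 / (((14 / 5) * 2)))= 15 / 2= 7.50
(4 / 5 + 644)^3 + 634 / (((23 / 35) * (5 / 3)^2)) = 770749937302 / 2875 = 268086934.71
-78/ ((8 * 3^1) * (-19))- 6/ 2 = -215/ 76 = -2.83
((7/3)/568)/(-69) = -7/117576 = -0.00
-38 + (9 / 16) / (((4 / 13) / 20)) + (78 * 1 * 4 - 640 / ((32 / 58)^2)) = -28671 / 16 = -1791.94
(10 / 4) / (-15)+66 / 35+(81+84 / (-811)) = 14070241 / 170310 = 82.62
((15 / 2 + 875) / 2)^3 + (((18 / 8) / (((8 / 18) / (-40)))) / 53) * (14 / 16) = 291413711285 / 3392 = 85912061.11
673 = 673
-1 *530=-530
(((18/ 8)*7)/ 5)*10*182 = 5733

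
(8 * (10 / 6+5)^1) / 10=16 / 3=5.33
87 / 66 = 29 / 22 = 1.32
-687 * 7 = -4809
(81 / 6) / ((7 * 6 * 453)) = 0.00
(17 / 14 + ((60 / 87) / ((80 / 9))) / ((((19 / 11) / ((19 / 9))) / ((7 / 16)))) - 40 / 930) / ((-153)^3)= -1465327 / 4327461899712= -0.00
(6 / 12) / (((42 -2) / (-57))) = -57 / 80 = -0.71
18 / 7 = 2.57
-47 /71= -0.66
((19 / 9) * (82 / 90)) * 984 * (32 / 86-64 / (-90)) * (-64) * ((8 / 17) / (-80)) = 17137700864 / 22204125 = 771.83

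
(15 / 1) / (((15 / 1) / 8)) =8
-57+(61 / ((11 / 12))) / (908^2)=-129234549 / 2267276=-57.00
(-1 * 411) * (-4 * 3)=4932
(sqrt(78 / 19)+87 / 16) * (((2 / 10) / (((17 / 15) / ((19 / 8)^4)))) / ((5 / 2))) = 20577 * sqrt(1482) / 174080+34013781 / 2785280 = 16.76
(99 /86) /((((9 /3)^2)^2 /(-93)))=-341 /258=-1.32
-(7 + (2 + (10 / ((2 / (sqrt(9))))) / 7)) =-78 / 7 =-11.14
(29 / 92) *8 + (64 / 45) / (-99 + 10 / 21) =1789726 / 713805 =2.51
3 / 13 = 0.23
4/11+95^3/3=9431137/33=285792.03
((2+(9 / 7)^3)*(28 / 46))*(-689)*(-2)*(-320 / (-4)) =311979200 / 1127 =276822.72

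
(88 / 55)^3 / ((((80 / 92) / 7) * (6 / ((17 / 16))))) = 10948 / 1875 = 5.84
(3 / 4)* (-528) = -396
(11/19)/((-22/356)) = -178/19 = -9.37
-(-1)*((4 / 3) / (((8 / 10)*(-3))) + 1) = 4 / 9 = 0.44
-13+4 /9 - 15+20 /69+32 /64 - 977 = -415559 /414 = -1003.77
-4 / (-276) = 1 / 69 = 0.01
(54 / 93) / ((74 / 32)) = 288 / 1147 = 0.25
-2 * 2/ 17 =-4/ 17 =-0.24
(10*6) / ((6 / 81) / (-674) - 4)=-545940 / 36397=-15.00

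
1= 1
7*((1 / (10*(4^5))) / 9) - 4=-368633 / 92160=-4.00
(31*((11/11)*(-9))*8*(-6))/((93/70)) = 10080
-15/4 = -3.75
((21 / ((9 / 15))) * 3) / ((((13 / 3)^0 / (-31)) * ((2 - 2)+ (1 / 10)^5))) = -325500000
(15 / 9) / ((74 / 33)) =55 / 74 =0.74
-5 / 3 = -1.67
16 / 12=4 / 3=1.33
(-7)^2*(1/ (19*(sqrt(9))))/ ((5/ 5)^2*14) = 7/ 114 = 0.06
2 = 2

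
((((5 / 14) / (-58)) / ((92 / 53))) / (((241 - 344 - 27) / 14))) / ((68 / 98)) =2597 / 4717024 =0.00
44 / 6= 7.33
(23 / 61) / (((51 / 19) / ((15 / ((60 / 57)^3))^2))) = 61677149991 / 2654720000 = 23.23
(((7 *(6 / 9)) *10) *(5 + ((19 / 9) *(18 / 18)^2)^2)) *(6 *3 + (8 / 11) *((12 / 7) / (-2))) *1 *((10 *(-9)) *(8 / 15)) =-109323520 / 297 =-368092.66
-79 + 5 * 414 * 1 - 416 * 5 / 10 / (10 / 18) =8083 / 5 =1616.60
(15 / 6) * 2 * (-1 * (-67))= 335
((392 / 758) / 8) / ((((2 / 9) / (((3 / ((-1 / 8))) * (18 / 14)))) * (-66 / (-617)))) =-83.91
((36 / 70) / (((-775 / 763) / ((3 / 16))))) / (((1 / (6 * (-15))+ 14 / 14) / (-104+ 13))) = 2410317 / 275900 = 8.74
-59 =-59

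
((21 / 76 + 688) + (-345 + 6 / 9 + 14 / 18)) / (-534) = -235789 / 365256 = -0.65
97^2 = 9409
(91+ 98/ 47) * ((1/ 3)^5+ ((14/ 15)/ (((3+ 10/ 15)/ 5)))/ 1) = 14931875/ 125631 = 118.86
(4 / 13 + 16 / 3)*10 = 2200 / 39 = 56.41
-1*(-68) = 68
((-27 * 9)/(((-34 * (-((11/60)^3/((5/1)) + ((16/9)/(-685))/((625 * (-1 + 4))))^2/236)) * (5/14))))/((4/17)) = -10985377230072000000000/829394525521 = -13245056353.82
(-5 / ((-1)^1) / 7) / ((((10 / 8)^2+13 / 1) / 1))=80 / 1631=0.05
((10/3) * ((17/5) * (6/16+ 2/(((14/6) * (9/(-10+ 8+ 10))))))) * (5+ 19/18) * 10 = 1769615/2268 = 780.25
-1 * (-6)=6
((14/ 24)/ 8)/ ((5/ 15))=7/ 32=0.22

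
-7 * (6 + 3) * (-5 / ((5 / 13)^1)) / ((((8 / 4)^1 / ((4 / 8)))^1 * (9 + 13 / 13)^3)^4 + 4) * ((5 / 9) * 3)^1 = 105 / 19692307692308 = 0.00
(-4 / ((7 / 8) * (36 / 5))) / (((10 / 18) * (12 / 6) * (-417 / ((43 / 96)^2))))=0.00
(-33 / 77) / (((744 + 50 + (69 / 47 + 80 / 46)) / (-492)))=1595556 / 6032467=0.26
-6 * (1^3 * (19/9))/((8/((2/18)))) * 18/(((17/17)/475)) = -9025/6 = -1504.17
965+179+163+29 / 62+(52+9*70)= 123347 / 62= 1989.47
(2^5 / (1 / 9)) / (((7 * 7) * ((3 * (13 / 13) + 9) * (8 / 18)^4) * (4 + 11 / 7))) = 6561 / 2912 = 2.25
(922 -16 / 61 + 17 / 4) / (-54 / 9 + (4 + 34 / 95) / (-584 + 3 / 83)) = -1040357761255 / 6749452848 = -154.14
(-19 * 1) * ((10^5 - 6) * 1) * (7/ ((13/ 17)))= -226086434/ 13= -17391264.15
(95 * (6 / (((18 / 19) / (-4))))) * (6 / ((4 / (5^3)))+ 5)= -1389850 / 3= -463283.33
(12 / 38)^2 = 36 / 361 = 0.10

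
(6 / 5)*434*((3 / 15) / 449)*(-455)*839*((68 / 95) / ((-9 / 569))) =4007587.86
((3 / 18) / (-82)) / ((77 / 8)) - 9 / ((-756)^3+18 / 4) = -192017152 / 909386923137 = -0.00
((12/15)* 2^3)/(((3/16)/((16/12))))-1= 2003/45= 44.51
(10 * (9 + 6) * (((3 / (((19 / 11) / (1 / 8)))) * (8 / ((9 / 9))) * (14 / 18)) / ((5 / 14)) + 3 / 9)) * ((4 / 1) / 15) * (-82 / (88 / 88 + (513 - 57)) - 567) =-810780728 / 8683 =-93375.65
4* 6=24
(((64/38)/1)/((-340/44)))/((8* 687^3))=-44/523651965345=-0.00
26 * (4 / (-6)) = -52 / 3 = -17.33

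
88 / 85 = 1.04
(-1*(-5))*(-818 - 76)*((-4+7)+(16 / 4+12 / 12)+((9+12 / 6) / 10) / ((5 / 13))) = -48544.20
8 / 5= 1.60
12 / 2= 6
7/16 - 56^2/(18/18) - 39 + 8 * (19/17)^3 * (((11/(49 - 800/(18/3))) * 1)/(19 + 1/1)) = -28698449499/9039920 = -3174.64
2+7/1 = 9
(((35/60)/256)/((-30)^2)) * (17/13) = 119/35942400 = 0.00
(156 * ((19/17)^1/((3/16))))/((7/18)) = 284544/119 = 2391.13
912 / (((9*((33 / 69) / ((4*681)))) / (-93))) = -590432448 / 11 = -53675677.09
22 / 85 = 0.26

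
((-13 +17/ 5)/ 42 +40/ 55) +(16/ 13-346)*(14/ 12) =-2010669/ 5005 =-401.73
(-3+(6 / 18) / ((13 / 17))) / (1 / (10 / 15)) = -200 / 117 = -1.71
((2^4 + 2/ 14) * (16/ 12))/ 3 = 452/ 63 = 7.17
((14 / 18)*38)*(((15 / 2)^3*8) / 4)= 49875 / 2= 24937.50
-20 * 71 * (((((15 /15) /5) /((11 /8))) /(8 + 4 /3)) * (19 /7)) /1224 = -1349 /27489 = -0.05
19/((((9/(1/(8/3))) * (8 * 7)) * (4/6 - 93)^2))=57/34374592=0.00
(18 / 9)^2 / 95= 4 / 95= 0.04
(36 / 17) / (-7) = -36 / 119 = -0.30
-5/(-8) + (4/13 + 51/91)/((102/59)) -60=-2185831/37128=-58.87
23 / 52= 0.44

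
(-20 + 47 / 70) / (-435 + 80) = 1353 / 24850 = 0.05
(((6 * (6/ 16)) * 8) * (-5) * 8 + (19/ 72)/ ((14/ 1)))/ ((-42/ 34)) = 12337597/ 21168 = 582.84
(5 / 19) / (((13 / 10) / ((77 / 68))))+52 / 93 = 0.79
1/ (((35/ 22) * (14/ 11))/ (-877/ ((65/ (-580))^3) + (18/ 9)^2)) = 33127732836/ 107653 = 307726.98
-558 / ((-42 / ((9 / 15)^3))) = 2511 / 875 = 2.87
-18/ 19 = -0.95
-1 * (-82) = 82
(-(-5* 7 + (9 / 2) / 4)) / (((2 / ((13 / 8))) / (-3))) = -82.57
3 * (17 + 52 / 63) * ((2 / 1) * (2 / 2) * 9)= 6738 / 7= 962.57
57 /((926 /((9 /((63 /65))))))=0.57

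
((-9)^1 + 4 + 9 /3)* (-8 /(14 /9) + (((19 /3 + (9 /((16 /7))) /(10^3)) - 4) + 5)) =-737323 /168000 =-4.39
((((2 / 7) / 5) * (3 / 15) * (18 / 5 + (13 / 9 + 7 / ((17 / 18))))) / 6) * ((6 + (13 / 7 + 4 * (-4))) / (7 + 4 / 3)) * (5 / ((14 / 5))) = -181051 / 4373250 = -0.04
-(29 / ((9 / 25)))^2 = -525625 / 81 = -6489.20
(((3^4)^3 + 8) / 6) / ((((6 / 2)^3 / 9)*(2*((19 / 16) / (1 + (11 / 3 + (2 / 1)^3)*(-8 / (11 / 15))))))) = -51802292 / 33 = -1569766.42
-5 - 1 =-6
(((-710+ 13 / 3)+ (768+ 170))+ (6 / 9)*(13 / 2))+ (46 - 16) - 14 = 758 / 3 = 252.67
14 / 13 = 1.08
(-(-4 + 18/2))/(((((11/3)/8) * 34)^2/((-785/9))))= 62800/34969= 1.80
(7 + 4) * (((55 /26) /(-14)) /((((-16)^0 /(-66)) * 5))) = 3993 /182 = 21.94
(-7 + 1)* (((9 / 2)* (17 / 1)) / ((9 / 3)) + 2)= -165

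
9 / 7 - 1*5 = -26 / 7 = -3.71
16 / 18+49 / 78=355 / 234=1.52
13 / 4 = 3.25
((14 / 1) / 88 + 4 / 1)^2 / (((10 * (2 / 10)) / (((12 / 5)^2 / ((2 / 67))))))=20193867 / 12100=1668.91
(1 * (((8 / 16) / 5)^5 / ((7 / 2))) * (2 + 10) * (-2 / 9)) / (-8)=1 / 1050000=0.00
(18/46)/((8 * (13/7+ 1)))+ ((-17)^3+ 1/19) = -343512083/69920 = -4912.93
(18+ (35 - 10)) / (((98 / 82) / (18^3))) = 209832.98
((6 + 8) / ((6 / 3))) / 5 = 7 / 5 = 1.40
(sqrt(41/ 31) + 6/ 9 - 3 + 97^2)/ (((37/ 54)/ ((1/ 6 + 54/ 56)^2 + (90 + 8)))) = 1363133.87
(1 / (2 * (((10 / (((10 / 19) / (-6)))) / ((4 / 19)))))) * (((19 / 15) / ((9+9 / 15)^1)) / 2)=-1 / 16416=-0.00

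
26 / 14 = 1.86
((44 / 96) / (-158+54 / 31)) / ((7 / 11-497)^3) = 453871 / 18923144438016000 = 0.00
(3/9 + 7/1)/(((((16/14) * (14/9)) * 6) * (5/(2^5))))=22/5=4.40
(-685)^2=469225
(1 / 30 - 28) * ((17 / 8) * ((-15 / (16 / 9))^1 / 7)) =128367 / 1792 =71.63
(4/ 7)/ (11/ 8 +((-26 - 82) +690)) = 32/ 32669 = 0.00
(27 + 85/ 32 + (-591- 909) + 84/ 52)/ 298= -610991/ 123968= -4.93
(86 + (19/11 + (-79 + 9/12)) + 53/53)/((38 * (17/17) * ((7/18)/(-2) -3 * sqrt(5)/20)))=145215/202312 -112023 * sqrt(5)/202312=-0.52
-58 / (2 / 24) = -696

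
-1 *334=-334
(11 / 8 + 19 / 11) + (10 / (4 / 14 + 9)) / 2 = 4165 / 1144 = 3.64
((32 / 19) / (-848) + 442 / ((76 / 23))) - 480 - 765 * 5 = -8400875 / 2014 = -4171.24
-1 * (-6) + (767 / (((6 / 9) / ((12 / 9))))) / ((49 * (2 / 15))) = 11799 / 49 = 240.80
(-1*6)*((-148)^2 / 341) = -131424 / 341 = -385.41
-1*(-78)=78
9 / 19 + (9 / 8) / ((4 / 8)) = 207 / 76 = 2.72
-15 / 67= -0.22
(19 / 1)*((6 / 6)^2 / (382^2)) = 19 / 145924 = 0.00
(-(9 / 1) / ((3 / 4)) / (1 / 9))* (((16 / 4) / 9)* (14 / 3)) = -224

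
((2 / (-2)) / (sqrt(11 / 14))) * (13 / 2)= -13 * sqrt(154) / 22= -7.33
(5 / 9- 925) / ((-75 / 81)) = 4992 / 5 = 998.40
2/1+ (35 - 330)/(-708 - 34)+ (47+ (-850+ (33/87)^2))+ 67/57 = -28429903991/35569254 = -799.28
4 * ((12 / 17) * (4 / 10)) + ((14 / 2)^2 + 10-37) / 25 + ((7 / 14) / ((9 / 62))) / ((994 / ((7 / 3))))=3287411 / 1629450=2.02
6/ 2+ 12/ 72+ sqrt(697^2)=4201/ 6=700.17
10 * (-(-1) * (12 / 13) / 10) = 12 / 13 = 0.92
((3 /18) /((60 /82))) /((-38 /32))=-164 /855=-0.19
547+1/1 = 548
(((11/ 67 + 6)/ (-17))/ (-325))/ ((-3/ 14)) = -5782/ 1110525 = -0.01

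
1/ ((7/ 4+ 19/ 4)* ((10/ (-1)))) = -1/ 65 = -0.02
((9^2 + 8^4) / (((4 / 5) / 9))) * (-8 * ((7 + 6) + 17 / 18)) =-5242135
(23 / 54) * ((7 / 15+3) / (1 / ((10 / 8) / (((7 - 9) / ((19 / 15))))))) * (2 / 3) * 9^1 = -5681 / 810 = -7.01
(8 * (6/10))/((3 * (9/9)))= 8/5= 1.60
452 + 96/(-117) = 17596/39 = 451.18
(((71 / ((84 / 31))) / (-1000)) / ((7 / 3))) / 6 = -2201 / 1176000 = -0.00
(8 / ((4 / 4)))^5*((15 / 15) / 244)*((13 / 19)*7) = 745472 / 1159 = 643.20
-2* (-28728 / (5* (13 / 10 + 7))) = 114912 / 83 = 1384.48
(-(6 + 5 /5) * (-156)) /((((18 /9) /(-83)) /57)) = -2583126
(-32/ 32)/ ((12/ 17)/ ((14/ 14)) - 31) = 17/ 515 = 0.03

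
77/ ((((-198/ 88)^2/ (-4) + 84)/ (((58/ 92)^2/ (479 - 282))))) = 1036112/ 551807835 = 0.00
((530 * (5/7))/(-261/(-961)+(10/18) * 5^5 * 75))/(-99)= -1273325/43357707624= -0.00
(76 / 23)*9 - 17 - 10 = 63 / 23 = 2.74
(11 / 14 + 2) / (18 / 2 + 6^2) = 13 / 210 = 0.06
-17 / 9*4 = -68 / 9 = -7.56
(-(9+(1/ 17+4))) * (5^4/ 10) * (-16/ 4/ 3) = 18500/ 17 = 1088.24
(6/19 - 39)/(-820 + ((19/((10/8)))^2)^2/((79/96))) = -0.00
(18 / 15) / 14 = 3 / 35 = 0.09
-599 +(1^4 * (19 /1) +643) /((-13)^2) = -100569 /169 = -595.08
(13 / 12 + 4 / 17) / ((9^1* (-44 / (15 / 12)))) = -1345 / 323136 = -0.00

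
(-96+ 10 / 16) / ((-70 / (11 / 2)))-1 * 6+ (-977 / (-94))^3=18676310357 / 16611680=1124.29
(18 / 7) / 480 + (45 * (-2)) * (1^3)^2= -89.99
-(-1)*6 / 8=3 / 4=0.75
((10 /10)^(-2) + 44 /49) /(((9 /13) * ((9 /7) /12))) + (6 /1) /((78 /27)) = 22657 /819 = 27.66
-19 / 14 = -1.36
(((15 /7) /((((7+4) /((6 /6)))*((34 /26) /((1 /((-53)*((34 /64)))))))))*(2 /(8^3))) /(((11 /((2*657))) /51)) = -384345 /3052588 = -0.13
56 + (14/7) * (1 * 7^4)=4858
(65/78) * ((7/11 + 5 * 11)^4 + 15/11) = 233805379835/29282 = 7984611.02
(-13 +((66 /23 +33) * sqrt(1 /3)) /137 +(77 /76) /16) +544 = 275 * sqrt(3) /3151 +645773 /1216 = 531.21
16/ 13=1.23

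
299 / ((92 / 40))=130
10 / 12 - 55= -325 / 6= -54.17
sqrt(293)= 17.12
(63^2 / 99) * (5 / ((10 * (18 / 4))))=49 / 11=4.45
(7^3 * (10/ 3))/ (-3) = -381.11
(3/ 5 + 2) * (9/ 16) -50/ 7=-3181/ 560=-5.68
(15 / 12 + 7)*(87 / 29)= 99 / 4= 24.75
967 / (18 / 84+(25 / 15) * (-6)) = -13538 / 137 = -98.82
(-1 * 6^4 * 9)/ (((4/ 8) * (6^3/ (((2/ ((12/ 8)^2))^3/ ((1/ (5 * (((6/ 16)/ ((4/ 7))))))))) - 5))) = -1632960/ 6211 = -262.91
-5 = -5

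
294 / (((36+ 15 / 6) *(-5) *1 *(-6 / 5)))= 14 / 11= 1.27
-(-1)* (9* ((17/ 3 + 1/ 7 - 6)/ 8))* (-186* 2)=558/ 7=79.71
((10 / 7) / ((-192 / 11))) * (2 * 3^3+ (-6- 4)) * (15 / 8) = -3025 / 448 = -6.75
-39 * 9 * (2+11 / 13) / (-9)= 111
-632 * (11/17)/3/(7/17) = -6952/21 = -331.05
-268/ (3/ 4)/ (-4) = 89.33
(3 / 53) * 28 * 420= 35280 / 53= 665.66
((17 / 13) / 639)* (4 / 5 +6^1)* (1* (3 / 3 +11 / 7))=0.04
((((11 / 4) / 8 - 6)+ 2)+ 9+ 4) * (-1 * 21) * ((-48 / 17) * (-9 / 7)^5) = -158900859 / 81634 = -1946.50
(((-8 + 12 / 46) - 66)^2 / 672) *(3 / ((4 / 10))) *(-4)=-898880 / 3703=-242.74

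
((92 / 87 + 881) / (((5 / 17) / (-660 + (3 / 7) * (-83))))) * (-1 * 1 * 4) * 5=41720310.33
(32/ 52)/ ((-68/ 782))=-92/ 13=-7.08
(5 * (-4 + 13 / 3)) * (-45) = -75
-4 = -4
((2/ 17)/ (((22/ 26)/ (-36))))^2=876096/ 34969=25.05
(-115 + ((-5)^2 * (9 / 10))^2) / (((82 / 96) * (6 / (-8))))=-25040 / 41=-610.73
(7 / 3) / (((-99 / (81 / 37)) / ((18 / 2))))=-189 / 407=-0.46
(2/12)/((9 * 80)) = 0.00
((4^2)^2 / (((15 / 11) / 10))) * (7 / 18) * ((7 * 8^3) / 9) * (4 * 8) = 2260729856 / 243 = 9303415.05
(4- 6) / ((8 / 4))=-1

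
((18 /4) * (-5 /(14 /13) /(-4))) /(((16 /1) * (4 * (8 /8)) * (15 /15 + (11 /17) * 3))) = 1989 /71680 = 0.03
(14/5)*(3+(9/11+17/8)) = 3661/220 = 16.64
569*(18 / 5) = 10242 / 5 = 2048.40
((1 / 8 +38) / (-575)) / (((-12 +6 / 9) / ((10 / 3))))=61 / 3128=0.02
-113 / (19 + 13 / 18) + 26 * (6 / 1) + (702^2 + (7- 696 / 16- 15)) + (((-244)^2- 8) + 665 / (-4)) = 784215619 / 1420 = 552264.52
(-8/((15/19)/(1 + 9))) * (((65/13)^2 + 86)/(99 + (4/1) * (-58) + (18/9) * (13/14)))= 39368/459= 85.77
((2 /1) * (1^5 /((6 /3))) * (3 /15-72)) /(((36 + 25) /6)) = -2154 /305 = -7.06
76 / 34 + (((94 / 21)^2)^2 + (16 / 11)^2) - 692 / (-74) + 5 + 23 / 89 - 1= 552516738298135 / 1317356144181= 419.41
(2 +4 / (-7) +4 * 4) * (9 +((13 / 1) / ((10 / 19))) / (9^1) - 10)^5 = 5818728545977 / 20667150000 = 281.54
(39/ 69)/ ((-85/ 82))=-1066/ 1955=-0.55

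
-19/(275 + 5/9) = -171/2480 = -0.07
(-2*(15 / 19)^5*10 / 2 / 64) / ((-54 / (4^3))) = 140625 / 2476099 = 0.06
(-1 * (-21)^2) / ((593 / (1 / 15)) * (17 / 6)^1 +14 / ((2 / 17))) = -98 / 5627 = -0.02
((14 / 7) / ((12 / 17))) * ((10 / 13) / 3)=85 / 117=0.73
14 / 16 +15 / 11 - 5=-243 / 88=-2.76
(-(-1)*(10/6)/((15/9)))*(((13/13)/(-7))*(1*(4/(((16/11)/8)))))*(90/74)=-990/259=-3.82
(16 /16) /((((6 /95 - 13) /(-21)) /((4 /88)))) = 1995 /27038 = 0.07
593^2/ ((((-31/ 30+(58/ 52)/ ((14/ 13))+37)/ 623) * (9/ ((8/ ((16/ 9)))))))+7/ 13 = 598081211497/ 202033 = 2960314.46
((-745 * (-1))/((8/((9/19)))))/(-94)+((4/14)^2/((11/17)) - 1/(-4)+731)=5628883489/7701232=730.91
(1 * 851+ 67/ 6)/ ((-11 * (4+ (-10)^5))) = 5173/ 6599736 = 0.00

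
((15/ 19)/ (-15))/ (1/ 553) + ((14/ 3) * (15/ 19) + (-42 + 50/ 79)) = -100249/ 1501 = -66.79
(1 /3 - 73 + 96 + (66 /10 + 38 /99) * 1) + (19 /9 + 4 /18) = 16162 /495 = 32.65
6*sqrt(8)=12*sqrt(2)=16.97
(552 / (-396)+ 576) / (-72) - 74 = -97393 / 1188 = -81.98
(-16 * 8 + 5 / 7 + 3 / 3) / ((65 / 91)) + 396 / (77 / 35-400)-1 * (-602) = 468746 / 1105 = 424.20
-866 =-866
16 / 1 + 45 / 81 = 149 / 9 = 16.56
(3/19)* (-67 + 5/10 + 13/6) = -193/19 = -10.16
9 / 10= 0.90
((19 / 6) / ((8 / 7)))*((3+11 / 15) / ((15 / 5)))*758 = 352849 / 135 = 2613.70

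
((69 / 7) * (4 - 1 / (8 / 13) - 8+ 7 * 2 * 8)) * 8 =58719 / 7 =8388.43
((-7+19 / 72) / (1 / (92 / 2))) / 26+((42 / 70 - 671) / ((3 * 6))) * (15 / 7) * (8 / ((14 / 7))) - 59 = -390.16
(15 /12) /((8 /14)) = 35 /16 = 2.19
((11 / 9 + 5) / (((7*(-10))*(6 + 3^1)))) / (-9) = 4 / 3645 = 0.00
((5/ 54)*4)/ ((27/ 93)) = 310/ 243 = 1.28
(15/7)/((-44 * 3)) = -5/308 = -0.02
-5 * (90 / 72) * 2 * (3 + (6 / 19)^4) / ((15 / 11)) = -7191415 / 260642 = -27.59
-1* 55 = -55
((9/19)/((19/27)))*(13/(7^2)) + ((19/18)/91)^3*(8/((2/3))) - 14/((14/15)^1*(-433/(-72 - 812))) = -1742893468259975/57247370649378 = -30.44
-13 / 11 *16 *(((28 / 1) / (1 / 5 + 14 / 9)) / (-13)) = 20160 / 869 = 23.20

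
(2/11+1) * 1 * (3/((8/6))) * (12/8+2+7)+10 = 3337/88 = 37.92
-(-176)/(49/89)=15664/49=319.67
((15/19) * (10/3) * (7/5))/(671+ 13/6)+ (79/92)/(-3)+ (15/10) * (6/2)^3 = 121694897/3025788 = 40.22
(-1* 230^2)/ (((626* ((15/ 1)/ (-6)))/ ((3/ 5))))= 6348/ 313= 20.28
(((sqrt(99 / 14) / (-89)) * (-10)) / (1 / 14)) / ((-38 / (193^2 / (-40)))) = 111747 * sqrt(154) / 13528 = 102.51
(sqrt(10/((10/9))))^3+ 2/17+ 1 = 478/17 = 28.12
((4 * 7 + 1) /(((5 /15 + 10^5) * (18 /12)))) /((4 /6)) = 87 /300001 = 0.00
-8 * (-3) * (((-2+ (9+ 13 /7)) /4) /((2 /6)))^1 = 1116 /7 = 159.43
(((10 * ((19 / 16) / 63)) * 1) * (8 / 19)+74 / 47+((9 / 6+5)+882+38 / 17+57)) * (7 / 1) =95578801 / 14382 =6645.72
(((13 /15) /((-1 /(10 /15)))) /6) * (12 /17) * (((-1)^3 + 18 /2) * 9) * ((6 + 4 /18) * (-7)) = 163072 /765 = 213.17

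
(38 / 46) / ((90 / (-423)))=-893 / 230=-3.88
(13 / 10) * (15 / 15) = 13 / 10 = 1.30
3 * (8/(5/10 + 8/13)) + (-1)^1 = 595/29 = 20.52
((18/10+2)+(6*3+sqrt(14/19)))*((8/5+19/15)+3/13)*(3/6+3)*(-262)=-60371612/975 -553868*sqrt(266)/3705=-64357.74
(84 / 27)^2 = 784 / 81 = 9.68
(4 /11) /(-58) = -2 /319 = -0.01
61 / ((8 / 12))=183 / 2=91.50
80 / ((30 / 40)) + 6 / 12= 643 / 6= 107.17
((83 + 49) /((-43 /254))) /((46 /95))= -1592580 /989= -1610.29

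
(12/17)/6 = 2/17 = 0.12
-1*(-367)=367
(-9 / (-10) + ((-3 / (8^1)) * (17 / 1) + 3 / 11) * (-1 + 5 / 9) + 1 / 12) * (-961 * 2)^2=750822573 / 55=13651319.51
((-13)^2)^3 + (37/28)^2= 3784219625/784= 4826810.75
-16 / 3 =-5.33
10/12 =5/6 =0.83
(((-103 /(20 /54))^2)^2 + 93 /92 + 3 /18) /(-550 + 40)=-11728265.25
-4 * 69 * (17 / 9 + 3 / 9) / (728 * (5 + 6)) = -230 / 3003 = -0.08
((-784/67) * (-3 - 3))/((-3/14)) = -21952/67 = -327.64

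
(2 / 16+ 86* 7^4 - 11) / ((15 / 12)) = 1651801 / 10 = 165180.10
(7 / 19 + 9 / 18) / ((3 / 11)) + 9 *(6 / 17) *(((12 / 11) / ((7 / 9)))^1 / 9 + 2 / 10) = 1073069 / 248710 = 4.31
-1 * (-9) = 9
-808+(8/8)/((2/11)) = -802.50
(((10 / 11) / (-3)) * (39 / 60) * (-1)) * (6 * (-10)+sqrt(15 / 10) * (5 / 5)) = -11.58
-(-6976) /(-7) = -6976 /7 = -996.57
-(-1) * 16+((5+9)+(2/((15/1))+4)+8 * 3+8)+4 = 1052/15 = 70.13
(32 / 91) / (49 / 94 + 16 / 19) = 57152 / 221585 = 0.26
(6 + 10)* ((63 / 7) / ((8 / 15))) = 270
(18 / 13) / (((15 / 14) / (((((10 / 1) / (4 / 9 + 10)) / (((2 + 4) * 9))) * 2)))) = 0.05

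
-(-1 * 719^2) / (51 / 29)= 14991869 / 51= 293958.22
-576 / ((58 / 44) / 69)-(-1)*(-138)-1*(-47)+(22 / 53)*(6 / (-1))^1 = -46485199 / 1537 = -30244.11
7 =7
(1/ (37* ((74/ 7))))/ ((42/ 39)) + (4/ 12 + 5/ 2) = 46585/ 16428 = 2.84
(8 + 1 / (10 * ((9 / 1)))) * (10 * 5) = 3605 / 9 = 400.56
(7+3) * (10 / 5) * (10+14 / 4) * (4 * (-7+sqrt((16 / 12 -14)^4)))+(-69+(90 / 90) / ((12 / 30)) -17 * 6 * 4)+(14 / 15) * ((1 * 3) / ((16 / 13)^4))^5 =499434654627283370635555315687 / 3022314549036572936765440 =165249.07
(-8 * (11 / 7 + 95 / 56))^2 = 33489 / 49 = 683.45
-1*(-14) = 14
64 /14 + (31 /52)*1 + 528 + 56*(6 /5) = 1092669 /1820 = 600.37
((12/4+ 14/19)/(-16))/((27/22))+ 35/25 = 24823/20520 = 1.21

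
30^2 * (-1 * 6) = -5400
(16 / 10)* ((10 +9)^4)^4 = 2307531308540969341448 / 5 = 461506261708193868289.60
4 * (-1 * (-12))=48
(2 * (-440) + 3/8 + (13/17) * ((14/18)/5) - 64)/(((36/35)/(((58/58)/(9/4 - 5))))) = 40419799/121176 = 333.56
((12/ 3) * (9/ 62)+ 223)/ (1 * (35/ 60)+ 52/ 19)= 1580268/ 23467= 67.34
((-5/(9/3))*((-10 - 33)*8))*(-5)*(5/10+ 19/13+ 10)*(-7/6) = 4680550/117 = 40004.70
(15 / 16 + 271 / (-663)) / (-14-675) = -5609 / 7308912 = -0.00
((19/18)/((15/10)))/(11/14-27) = -266/9909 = -0.03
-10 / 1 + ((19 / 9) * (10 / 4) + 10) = 5.28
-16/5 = -3.20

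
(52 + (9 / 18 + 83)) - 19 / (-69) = 135.78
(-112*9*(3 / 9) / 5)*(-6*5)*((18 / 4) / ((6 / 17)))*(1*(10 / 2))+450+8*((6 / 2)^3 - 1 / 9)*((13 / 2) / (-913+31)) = 511875638 / 3969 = 128968.41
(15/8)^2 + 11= 929/64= 14.52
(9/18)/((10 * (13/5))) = 1/52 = 0.02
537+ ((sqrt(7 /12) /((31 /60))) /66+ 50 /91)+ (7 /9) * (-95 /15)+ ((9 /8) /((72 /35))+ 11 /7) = 5 * sqrt(21) /1023+ 84087083 /157248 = 534.76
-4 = -4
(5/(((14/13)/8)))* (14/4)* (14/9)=1820/9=202.22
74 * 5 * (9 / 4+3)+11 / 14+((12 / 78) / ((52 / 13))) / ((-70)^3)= 17330221999 / 8918000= 1943.29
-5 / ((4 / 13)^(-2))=-80 / 169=-0.47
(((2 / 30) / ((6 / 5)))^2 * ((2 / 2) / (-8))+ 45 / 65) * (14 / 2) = 4.84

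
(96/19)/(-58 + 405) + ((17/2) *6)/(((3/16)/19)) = 34072720/6593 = 5168.01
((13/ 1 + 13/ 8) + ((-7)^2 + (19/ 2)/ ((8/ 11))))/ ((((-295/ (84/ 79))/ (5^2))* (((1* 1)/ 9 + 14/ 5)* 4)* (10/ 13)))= -15073695/ 19538912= -0.77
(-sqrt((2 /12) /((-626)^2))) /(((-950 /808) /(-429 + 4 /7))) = -302899 * sqrt(6) /3122175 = -0.24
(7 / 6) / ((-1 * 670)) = -7 / 4020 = -0.00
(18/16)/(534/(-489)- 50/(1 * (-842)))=-205869/188968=-1.09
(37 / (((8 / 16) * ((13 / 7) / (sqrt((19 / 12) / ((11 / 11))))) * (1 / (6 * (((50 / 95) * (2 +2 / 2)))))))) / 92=5.16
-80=-80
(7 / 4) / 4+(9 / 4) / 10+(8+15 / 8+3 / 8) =10.91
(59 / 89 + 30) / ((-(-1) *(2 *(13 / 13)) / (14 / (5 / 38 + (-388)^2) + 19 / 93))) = 296757843131 / 94700087058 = 3.13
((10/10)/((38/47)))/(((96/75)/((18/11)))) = 10575/6688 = 1.58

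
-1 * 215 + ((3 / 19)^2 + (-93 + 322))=5063 / 361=14.02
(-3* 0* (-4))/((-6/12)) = 0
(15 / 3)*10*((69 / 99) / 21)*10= 11500 / 693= 16.59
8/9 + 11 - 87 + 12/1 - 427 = -4411/9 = -490.11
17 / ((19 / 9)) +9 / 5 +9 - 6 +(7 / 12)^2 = 180479 / 13680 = 13.19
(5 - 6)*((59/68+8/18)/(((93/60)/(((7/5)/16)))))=-5621/75888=-0.07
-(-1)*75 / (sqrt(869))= 75*sqrt(869) / 869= 2.54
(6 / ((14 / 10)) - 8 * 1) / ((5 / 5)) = -3.71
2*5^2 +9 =59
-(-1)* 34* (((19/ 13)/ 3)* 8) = 5168/ 39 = 132.51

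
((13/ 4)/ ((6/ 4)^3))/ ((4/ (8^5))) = 212992/ 27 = 7888.59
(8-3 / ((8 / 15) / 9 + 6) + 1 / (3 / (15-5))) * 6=26597 / 409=65.03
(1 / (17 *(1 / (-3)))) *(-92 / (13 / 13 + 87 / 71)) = 9798 / 1343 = 7.30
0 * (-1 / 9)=0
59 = 59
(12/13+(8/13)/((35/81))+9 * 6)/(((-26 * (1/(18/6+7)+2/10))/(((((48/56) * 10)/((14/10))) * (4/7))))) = -10255200/405769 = -25.27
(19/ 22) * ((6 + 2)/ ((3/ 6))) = 152/ 11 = 13.82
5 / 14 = 0.36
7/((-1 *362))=-7/362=-0.02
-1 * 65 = -65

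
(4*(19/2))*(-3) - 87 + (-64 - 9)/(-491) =-98618/491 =-200.85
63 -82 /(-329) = 20809 /329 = 63.25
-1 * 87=-87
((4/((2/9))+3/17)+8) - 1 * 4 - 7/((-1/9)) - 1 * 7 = 1329/17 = 78.18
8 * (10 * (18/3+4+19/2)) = 1560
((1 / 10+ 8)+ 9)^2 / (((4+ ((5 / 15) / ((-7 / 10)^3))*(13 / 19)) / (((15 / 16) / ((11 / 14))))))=12005506611 / 114759040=104.61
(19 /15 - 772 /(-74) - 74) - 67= -71762 /555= -129.30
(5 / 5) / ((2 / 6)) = 3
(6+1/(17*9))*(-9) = -919/17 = -54.06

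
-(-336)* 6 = 2016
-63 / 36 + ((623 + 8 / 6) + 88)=8527 / 12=710.58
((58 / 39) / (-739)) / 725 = -2 / 720525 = -0.00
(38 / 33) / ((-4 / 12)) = -38 / 11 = -3.45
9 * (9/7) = 81/7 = 11.57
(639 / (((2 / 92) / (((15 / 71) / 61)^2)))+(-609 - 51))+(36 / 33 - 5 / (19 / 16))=-36595290722 / 55215919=-662.77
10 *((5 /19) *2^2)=200 /19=10.53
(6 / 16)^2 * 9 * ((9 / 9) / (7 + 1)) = 81 / 512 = 0.16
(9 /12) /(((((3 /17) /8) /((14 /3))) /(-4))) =-634.67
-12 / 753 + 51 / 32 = 12673 / 8032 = 1.58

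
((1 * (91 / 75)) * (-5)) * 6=-182 / 5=-36.40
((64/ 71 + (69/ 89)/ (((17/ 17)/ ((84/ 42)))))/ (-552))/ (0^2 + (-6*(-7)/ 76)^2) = -2796667/ 192280851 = -0.01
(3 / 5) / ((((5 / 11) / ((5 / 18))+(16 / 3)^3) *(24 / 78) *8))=11583 / 7286720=0.00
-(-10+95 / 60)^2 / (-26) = 10201 / 3744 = 2.72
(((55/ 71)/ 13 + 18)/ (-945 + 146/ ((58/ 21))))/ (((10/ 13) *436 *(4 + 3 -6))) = -483401/ 8008936320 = -0.00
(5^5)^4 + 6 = 95367431640631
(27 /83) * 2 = 54 /83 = 0.65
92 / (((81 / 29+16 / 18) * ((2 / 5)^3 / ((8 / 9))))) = 333500 / 961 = 347.03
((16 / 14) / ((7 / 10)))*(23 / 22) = 920 / 539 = 1.71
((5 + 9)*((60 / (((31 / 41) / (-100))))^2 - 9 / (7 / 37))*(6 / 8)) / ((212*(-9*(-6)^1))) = 47067964443 / 814928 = 57757.21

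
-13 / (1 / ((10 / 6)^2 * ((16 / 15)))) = -1040 / 27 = -38.52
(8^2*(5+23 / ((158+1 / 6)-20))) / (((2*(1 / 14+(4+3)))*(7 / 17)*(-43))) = -4659904 / 3529053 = -1.32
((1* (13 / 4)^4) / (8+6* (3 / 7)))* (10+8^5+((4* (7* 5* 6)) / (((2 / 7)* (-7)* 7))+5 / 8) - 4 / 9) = 470969833243 / 1363968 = 345293.90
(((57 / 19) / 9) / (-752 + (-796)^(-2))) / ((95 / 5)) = -633616 / 27159316167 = -0.00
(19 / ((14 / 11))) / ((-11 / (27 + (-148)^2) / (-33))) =1964391 / 2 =982195.50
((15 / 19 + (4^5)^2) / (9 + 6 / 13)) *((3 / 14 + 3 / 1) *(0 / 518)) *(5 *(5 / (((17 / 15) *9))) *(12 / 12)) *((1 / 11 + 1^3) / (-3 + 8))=0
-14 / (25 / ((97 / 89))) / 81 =-0.01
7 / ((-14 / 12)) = -6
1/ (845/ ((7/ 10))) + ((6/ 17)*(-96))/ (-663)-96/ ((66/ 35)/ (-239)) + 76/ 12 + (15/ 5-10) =980482376059/ 80587650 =12166.66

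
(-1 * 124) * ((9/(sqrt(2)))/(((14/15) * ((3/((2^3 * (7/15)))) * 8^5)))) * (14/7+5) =-651 * sqrt(2)/4096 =-0.22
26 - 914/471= 24.06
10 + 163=173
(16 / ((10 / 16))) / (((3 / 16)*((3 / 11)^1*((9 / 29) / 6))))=9678.70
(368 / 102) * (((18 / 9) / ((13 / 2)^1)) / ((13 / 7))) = 5152 / 8619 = 0.60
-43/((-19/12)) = 27.16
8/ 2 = 4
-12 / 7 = -1.71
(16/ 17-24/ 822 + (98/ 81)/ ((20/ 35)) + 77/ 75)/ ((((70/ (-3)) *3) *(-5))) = 38257357/ 3301357500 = 0.01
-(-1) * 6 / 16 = 0.38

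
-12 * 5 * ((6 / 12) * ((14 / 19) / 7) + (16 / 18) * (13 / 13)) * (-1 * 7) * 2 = 45080 / 57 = 790.88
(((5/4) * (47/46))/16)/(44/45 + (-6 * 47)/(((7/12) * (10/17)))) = -74025/761224192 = -0.00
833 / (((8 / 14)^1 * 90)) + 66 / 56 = 43787 / 2520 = 17.38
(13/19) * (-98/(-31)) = 1274/589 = 2.16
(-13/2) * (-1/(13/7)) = 7/2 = 3.50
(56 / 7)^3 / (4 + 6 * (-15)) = -256 / 43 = -5.95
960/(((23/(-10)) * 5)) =-1920/23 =-83.48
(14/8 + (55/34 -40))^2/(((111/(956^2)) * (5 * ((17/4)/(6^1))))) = 2835523454408/908905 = 3119713.78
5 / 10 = 1 / 2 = 0.50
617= 617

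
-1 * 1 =-1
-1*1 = -1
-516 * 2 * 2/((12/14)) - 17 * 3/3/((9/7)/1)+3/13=-283256/117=-2420.99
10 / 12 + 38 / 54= 83 / 54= 1.54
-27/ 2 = -13.50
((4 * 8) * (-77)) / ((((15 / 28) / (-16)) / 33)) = 12142592 / 5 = 2428518.40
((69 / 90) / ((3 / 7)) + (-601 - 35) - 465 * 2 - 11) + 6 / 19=-2693071 / 1710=-1574.90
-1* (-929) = 929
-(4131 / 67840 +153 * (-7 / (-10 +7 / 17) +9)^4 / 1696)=-38725484386798611 / 47889053866240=-808.65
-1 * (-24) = 24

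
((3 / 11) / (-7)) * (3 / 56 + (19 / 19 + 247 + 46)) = -4491 / 392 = -11.46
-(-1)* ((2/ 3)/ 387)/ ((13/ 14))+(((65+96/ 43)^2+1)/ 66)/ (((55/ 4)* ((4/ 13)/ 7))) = 8900750215/ 78528879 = 113.34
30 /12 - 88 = -171 /2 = -85.50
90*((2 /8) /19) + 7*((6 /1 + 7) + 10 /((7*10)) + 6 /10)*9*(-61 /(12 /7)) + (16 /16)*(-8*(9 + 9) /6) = -11715729 /380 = -30830.87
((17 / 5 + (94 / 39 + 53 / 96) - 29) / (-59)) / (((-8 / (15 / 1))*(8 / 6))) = -423777 / 785408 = -0.54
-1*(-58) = 58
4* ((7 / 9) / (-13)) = -28 / 117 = -0.24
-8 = -8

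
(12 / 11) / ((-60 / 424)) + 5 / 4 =-1421 / 220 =-6.46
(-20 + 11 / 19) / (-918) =41 / 1938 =0.02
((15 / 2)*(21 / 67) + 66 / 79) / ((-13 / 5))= -168645 / 137618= -1.23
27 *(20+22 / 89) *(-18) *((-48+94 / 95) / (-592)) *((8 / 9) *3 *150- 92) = -75290556726 / 312835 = -240671.78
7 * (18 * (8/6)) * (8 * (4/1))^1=5376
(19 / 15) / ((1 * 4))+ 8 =499 / 60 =8.32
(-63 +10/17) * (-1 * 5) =5305/17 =312.06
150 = 150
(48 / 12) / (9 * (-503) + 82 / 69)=-276 / 312281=-0.00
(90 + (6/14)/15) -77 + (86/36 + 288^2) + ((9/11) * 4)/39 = 7473821479/90090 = 82959.50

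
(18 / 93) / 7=6 / 217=0.03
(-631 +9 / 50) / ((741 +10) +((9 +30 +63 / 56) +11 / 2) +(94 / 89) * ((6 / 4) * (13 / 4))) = -11228596 / 14271575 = -0.79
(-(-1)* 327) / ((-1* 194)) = -327 / 194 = -1.69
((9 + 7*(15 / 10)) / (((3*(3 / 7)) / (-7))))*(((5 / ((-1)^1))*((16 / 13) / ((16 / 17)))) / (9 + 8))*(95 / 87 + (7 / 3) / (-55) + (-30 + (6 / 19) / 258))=-1848485653 / 1563738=-1182.09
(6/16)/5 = 3/40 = 0.08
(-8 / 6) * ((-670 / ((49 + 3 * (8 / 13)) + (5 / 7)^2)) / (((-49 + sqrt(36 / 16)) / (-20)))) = 6828640 / 932349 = 7.32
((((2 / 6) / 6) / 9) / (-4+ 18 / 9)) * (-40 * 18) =20 / 9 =2.22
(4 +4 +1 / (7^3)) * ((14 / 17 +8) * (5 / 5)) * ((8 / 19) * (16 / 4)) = 13176000 / 110789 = 118.93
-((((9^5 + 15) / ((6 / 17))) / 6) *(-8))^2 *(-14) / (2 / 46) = 144283579191808 / 9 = 16031508799089.78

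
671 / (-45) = -671 / 45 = -14.91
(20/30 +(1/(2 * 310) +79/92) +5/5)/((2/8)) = 108104/10695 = 10.11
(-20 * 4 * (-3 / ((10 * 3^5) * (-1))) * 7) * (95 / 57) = -280 / 243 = -1.15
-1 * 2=-2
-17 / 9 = -1.89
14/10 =7/5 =1.40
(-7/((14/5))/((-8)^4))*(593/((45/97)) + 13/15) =-7195/9216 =-0.78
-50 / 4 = -25 / 2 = -12.50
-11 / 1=-11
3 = 3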